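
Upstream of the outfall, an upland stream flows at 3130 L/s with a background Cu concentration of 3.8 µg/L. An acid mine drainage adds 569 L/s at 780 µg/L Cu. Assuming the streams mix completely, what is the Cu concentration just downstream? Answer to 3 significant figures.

Flow-weighted average: C = (3130·3.800 + 569.0·780.0) / 3699 = 455700/3699 = 123.2 µg/L.

123 µg/L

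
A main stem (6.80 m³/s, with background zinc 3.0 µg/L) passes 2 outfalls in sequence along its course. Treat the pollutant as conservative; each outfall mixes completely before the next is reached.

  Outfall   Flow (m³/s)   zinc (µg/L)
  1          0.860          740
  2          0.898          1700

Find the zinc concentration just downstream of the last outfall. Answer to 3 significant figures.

255 µg/L

Outfall 1: combined Q = 7.660 m³/s; C = (6.800·3.000 + 0.8600·740.0)/7.660 = 85.74 µg/L.
Outfall 2: combined Q = 8.558 m³/s; C = (7.660·85.74 + 0.8980·1700)/8.558 = 255.1 µg/L.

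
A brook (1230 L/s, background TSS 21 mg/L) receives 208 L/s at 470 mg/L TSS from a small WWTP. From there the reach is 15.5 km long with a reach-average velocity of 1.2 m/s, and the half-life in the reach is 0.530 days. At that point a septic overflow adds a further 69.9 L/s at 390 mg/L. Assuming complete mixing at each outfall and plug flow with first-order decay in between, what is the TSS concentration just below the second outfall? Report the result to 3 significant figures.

85.5 mg/L

Mass balance: C = (1230·21.00 + 208.0·470.0) / 1438 = 123600/1438 = 85.95 mg/L; combined flow 1438 L/s.
Travel time t = 15.5·1000 / 1.2 = 12920 s = 3.588 h.
Half-life 0.530 d → k = ln 2 / 0.530 = 1.308 d⁻¹.
Applying C = C₀e^(−kt): 85.95 × 0.8224 = 70.68 mg/L.
Second outfall: C = (1438·70.68 + 69.90·390.0)/1508 = 85.48 mg/L.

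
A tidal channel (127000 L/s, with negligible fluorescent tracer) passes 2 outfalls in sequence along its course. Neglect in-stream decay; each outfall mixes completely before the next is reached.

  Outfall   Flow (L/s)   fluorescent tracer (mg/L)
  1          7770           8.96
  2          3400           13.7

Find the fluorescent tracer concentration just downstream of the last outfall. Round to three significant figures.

Below outfall 1: Q → 134800 L/s, C = (127000·0 + 7770·8.960)/134800 = 0.5166 mg/L.
Below outfall 2: Q → 138200 L/s, C = (134800·0.5166 + 3400·13.70)/138200 = 0.8410 mg/L.

0.841 mg/L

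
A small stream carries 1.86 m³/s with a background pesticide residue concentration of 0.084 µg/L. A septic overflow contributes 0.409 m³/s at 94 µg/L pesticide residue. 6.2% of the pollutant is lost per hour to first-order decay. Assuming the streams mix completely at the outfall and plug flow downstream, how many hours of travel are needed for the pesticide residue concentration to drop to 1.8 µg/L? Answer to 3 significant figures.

After mixing, C = (1.860·0.08400 + 0.4090·94.00) / 2.269 = 38.60/2.269 = 17.01 µg/L.
6.2%/h lost → k = −ln(1 − 0.062) = 0.06401 h⁻¹.
17.01·exp(−k·t) = 1.8 → t = ln(17.01/1.8)/k = 126300 s = 35.09 h.

35.1 h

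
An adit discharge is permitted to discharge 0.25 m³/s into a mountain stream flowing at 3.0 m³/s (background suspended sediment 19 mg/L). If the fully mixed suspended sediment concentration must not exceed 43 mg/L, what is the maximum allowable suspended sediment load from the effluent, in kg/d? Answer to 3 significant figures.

7150 kg/d

Mass balance at the limit: 3.000·19.00 + 0.2500·Cₑ = 3.250·43 → Cₑ = 331.0 mg/L.
Load = 0.2500 m³/s × 331.0 g/m³ × 86 400 s/d = 7150 kg/d.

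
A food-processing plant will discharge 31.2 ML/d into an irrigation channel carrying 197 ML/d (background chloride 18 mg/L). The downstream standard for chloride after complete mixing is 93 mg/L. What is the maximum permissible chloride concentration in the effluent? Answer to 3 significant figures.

567 mg/L

At the limit, (Qr·Cr + Qe·Cₑ)/(Qr + Qe) = 93:
Cₑ = (228.2·93 − 197.0·18.00) / 31.20 = 566.6 mg/L.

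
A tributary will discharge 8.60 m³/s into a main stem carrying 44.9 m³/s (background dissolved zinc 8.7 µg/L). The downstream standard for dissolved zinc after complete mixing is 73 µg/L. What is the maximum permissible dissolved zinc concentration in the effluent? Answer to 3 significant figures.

At the limit, (Qr·Cr + Qe·Cₑ)/(Qr + Qe) = 73:
Cₑ = (53.50·73 − 44.90·8.700) / 8.600 = 408.7 µg/L.

409 µg/L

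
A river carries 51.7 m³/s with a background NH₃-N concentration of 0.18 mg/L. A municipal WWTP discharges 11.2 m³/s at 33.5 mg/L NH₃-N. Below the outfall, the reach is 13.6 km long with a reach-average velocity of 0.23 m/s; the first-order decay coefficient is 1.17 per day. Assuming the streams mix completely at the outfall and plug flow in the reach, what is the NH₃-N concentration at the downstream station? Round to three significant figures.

After mixing, C = (51.70·0.1800 + 11.20·33.50) / 62.90 = 384.5/62.90 = 6.113 mg/L.
Travel time t = 13.6·1000 / 0.23 = 59130 s = 16.43 h.
First-order decay: C = 6.113·exp(−k·t) = 6.113·0.4490 = 2.745 mg/L.

2.74 mg/L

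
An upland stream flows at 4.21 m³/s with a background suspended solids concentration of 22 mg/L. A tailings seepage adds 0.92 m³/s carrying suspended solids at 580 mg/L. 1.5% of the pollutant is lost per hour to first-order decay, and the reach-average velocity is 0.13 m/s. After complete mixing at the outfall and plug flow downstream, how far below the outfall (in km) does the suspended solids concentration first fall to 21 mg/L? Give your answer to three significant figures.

Mass balance: C = (4.210·22.00 + 0.9200·580.0) / 5.130 = 626.2/5.130 = 122.1 mg/L.
1.5%/h lost → k = −ln(1 − 0.015) = 0.01511 h⁻¹.
Set 122.1·exp(−k·t) = 21 → t = ln(122.1/21)/k = 419200 s = 116.5 h.
Distance = v·t = 0.13·419200 = 54500 m = 54.50 km.

54.5 km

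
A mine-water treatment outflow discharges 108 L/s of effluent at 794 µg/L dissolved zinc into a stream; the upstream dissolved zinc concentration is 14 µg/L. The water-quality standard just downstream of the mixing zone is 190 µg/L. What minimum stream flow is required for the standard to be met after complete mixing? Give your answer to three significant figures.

Set C_mix = 190: (Q·14.00 + 108.0·794.0) / (Q + 108.0) = 190
→ Q = 108.0·(794.0 − 190)/(190 − 14.00) = 370.6 L/s.

371 L/s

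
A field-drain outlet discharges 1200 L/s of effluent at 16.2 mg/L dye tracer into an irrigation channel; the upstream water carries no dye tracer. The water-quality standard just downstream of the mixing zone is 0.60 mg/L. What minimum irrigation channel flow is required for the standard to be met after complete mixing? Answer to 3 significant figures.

31200 L/s

Set C_mix = 0.60: (Q·0 + 1200·16.20) / (Q + 1200) = 0.60
→ Q = 1200·(16.20 − 0.60)/(0.60 − 0) = 31200 L/s.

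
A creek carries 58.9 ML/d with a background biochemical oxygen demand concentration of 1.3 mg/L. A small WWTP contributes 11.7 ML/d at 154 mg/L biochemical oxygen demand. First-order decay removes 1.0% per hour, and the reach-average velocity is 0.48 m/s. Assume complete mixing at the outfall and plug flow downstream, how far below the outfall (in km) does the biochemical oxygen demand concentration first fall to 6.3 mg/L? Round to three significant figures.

248 km

Mass balance: C = (58.90·1.300 + 11.70·154.0) / 70.60 = 1878/70.60 = 26.61 mg/L.
1.0%/h lost → k = −ln(1 − 0.01) = 0.01005 h⁻¹.
Set 26.61·exp(−k·t) = 6.3 → t = ln(26.61/6.3)/k = 516000 s = 143.3 h.
Distance = v·t = 0.48·516000 = 247700 m = 247.7 km.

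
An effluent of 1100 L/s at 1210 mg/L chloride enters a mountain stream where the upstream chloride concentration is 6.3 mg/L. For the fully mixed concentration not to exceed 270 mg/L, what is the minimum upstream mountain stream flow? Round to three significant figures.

Set C_mix = 270: (Q·6.300 + 1100·1210) / (Q + 1100) = 270
→ Q = 1100·(1210 − 270)/(270 − 6.300) = 3921 L/s.

3920 L/s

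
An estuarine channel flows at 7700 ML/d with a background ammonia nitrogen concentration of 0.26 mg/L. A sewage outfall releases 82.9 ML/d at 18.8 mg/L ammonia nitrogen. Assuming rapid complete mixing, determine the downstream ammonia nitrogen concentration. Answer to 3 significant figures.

Flow-weighted average: C = (7700·0.2600 + 82.90·18.80) / 7783 = 3561/7783 = 0.4575 mg/L.

0.457 mg/L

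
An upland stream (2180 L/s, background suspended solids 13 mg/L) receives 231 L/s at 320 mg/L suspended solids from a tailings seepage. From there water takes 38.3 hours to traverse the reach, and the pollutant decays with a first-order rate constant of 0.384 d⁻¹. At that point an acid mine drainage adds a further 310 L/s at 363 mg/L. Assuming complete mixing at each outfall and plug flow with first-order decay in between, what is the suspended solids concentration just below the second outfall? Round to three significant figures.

Mixed concentration C = ΣQC/ΣQ = (2180·13.00 + 231.0·320.0) / 2411 = 102300/2411 = 42.41 mg/L; combined flow 2411 L/s.
After decay, C = 42.41 × e^(−kt) = 42.41 × 0.5418 = 22.98 mg/L.
Second outfall: C = (2411·22.98 + 310.0·363.0)/2721 = 61.72 mg/L.

61.7 mg/L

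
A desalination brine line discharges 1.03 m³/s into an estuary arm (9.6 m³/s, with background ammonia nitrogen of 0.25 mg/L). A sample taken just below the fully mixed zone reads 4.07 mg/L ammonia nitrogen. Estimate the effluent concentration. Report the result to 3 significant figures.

39.7 mg/L

Mass balance: 9.600·0.2500 + 1.030·Cₑ = 10.63·4.070
→ Cₑ = (10.63·4.070 − 9.600·0.2500) / 1.030 = 39.67 mg/L.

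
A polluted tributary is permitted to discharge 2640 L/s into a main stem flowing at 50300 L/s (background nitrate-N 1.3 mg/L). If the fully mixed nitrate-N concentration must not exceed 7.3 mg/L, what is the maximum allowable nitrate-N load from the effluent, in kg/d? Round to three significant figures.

Mass balance at the limit: 50300·1.300 + 2640·Cₑ = 52940·7.3 → Cₑ = 121.6 mg/L.
2640 L/s = 2.640 m³/s. Load = 2.640 m³/s × 121.6 g/m³ × 86 400 s/d = 27740 kg/d.

27700 kg/d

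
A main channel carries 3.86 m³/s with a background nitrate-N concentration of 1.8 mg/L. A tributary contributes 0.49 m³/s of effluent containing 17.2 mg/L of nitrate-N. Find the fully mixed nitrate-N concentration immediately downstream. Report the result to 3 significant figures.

3.53 mg/L

Flow-weighted average: C = (3.860·1.800 + 0.4900·17.20) / 4.350 = 15.38/4.350 = 3.535 mg/L.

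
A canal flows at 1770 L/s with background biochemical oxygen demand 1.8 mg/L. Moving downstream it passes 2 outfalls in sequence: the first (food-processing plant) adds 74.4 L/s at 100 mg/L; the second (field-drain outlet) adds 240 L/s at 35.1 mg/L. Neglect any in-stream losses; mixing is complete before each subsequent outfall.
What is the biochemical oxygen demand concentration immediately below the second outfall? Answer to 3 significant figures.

9.14 mg/L

Outfall 1: combined Q = 1844 L/s; C = (1770·1.800 + 74.40·100.0)/1844 = 5.761 mg/L.
Outfall 2: combined Q = 2084 L/s; C = (1844·5.761 + 240.0·35.10)/2084 = 9.139 mg/L.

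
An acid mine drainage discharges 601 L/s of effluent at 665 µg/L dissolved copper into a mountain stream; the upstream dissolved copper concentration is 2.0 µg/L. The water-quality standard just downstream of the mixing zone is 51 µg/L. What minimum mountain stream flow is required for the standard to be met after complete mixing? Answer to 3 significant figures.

7530 L/s

Set C_mix = 51: (Q·2.000 + 601.0·665.0) / (Q + 601.0) = 51
→ Q = 601.0·(665.0 − 51)/(51 − 2.000) = 7531 L/s.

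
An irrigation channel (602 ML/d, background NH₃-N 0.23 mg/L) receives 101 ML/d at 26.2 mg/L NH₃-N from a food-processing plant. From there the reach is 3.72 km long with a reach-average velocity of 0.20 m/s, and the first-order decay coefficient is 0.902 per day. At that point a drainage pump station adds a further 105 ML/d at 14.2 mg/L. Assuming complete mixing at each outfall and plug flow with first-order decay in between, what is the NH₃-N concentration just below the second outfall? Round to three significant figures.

Mass balance: C = (602.0·0.2300 + 101.0·26.20) / 703.0 = 2785/703.0 = 3.961 mg/L; combined flow 703.0 ML/d.
Travel time t = 3.72·1000 / 0.20 = 18600 s = 5.167 h.
Applying C = C₀e^(−kt): 3.961 × 0.8235 = 3.262 mg/L.
Second outfall: C = (703.0·3.262 + 105.0·14.20)/808.0 = 4.683 mg/L.

4.68 mg/L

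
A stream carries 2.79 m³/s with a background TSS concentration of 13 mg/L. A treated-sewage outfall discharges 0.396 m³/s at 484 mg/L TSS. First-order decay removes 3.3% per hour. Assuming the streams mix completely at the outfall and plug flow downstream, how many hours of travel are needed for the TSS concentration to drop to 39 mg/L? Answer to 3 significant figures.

Mixed concentration C = ΣQC/ΣQ = (2.790·13.00 + 0.3960·484.0) / 3.186 = 227.9/3.186 = 71.54 mg/L.
3.3%/h lost → k = −ln(1 − 0.033) = 0.03356 h⁻¹.
71.54·exp(−k·t) = 39 → t = ln(71.54/39)/k = 65090 s = 18.08 h.

18.1 h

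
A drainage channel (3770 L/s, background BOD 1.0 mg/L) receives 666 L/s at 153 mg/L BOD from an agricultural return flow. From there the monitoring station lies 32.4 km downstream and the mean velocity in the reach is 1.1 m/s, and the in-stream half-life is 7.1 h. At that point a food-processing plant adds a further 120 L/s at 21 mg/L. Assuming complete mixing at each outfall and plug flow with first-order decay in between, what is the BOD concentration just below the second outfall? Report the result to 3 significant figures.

Conservation of mass: C = (3770·1.000 + 666.0·153.0) / 4436 = 105700/4436 = 23.82 mg/L; combined flow 4436 L/s.
Travel time t = 32.4·1000 / 1.1 = 29450 s = 8.182 h.
Half-life 7.1 h → k = ln 2 / 7.1 = 0.09763 h⁻¹ = 2.343 d⁻¹.
After decay, C = 23.82 × e^(−kt) = 23.82 × 0.4499 = 10.72 mg/L.
At the second outfall, C = (4436·10.72 + 120.0·21.00) / (4436 + 120.0) = 10.99 mg/L.

11.0 mg/L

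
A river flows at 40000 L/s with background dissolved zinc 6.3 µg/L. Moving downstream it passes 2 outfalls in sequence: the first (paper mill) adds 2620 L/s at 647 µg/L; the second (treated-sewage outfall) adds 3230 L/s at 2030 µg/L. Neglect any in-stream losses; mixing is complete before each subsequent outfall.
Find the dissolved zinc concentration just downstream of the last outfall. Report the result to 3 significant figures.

185 µg/L

After outfall 1: Q = 40000 + 2620 = 42620 L/s; C = (40000·6.300 + 2620·647.0)/42620 = 45.69 µg/L.
After outfall 2: Q = 42620 + 3230 = 45850 L/s; C = (42620·45.69 + 3230·2030)/45850 = 185.5 µg/L.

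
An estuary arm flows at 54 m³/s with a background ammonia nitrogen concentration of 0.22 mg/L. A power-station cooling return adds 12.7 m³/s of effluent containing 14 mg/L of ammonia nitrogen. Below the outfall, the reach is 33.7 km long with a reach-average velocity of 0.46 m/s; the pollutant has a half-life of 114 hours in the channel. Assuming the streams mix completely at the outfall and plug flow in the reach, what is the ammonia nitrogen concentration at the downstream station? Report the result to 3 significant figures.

Mass balance: C = (54.00·0.2200 + 12.70·14.00) / 66.70 = 189.7/66.70 = 2.844 mg/L.
Travel time t = 33.7·1000 / 0.46 = 73260 s = 20.35 h.
Half-life 114 h → k = ln 2 / 114 = 0.006080 h⁻¹ = 0.1459 d⁻¹.
First-order decay: C = 2.844·exp(−k·t) = 2.844·0.8836 = 2.513 mg/L.

2.51 mg/L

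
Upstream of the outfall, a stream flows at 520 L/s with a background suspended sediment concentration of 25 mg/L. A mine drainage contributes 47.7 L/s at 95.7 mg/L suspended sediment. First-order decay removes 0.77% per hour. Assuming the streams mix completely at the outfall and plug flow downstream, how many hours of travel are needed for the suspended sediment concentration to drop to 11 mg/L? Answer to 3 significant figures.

After mixing, C = (520.0·25.00 + 47.70·95.70) / 567.7 = 17560/567.7 = 30.94 mg/L.
0.77%/h lost → k = −ln(1 − 0.0077) = 0.007730 h⁻¹.
30.94·exp(−k·t) = 11 → t = ln(30.94/11)/k = 481600 s = 133.8 h.

134 h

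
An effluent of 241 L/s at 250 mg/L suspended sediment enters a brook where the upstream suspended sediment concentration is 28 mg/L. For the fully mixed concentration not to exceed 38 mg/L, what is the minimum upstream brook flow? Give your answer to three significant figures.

5110 L/s

Set C_mix = 38: (Q·28.00 + 241.0·250.0) / (Q + 241.0) = 38
→ Q = 241.0·(250.0 − 38)/(38 − 28.00) = 5109 L/s.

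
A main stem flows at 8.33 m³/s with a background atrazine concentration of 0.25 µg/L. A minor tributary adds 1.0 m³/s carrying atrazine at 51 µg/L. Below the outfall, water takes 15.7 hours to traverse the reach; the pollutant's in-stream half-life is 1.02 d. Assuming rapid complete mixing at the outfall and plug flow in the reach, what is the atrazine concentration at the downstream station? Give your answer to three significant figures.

Flow-weighted average: C = (8.330·0.2500 + 1.000·51.00) / 9.330 = 53.08/9.330 = 5.689 µg/L.
Half-life 1.02 d → k = ln 2 / 1.02 = 0.6796 d⁻¹.
First-order decay: C = 5.689·exp(−k·t) = 5.689·0.6411 = 3.648 µg/L.

3.65 µg/L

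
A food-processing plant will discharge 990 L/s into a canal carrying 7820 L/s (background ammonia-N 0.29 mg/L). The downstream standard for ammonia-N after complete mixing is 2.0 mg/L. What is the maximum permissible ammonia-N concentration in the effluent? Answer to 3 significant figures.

15.5 mg/L

At the limit, (Qr·Cr + Qe·Cₑ)/(Qr + Qe) = 2.0:
Cₑ = (8810·2.0 − 7820·0.2900) / 990.0 = 15.51 mg/L.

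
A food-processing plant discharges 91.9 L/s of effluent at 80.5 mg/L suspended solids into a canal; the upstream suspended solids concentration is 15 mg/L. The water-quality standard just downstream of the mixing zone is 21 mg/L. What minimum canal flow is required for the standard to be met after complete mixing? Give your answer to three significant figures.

Set C_mix = 21: (Q·15.00 + 91.90·80.50) / (Q + 91.90) = 21
→ Q = 91.90·(80.50 − 21)/(21 − 15.00) = 911.3 L/s.

911 L/s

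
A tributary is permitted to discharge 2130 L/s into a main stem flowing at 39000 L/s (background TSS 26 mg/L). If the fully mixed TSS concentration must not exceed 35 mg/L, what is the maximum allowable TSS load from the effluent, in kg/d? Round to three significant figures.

Mass balance at the limit: 39000·26.00 + 2130·Cₑ = 41130·35 → Cₑ = 199.8 mg/L.
2130 L/s = 2.130 m³/s. Load = 2.130 m³/s × 199.8 g/m³ × 86 400 s/d = 36770 kg/d.

36800 kg/d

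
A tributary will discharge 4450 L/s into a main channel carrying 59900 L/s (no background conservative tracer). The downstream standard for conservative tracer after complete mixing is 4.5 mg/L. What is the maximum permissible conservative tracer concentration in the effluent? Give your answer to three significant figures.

65.1 mg/L

At the limit, (Qr·Cr + Qe·Cₑ)/(Qr + Qe) = 4.5:
Cₑ = (64350·4.5 − 59900·0) / 4450 = 65.07 mg/L.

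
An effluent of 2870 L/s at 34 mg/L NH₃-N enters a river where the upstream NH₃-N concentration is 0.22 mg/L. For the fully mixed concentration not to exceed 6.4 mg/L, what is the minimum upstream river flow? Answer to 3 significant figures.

Set C_mix = 6.4: (Q·0.2200 + 2870·34.00) / (Q + 2870) = 6.4
→ Q = 2870·(34.00 − 6.4)/(6.4 − 0.2200) = 12820 L/s.

12800 L/s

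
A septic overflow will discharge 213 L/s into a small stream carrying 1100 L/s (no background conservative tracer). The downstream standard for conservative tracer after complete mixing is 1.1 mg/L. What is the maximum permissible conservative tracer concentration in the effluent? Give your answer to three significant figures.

6.78 mg/L

At the limit, (Qr·Cr + Qe·Cₑ)/(Qr + Qe) = 1.1:
Cₑ = (1313·1.1 − 1100·0) / 213.0 = 6.781 mg/L.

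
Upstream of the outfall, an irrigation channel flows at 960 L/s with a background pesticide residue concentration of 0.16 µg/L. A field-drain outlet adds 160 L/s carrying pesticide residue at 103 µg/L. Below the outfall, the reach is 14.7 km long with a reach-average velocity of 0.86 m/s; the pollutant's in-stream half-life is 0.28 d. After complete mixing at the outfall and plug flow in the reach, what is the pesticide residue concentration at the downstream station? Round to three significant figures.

Flow-weighted average: C = (960.0·0.1600 + 160.0·103.0) / 1120 = 16630/1120 = 14.85 µg/L.
Travel time t = 14.7·1000 / 0.86 = 17090 s = 4.748 h.
Half-life 0.28 d → k = ln 2 / 0.28 = 2.476 d⁻¹.
Decay over the reach: 14.85·exp(−kt) = 14.85·0.6128 = 9.101 µg/L.

9.10 µg/L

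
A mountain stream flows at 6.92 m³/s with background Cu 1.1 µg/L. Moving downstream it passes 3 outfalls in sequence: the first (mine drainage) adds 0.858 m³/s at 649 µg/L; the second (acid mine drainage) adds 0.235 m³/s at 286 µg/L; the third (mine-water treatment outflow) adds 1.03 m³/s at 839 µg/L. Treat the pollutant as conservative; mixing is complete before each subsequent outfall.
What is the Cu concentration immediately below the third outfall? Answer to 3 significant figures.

After outfall 1: Q = 6.920 + 0.8580 = 7.778 m³/s; C = (6.920·1.100 + 0.8580·649.0)/7.778 = 72.57 µg/L.
After outfall 2: Q = 7.778 + 0.2350 = 8.013 m³/s; C = (7.778·72.57 + 0.2350·286.0)/8.013 = 78.83 µg/L.
After outfall 3: Q = 8.013 + 1.030 = 9.043 m³/s; C = (8.013·78.83 + 1.030·839.0)/9.043 = 165.4 µg/L.

165 µg/L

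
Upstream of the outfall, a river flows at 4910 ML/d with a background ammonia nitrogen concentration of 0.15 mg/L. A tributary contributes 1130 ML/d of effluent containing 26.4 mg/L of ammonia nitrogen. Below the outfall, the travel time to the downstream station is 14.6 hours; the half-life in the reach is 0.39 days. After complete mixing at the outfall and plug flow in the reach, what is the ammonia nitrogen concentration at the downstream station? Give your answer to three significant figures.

1.72 mg/L

Mass balance: C = (4910·0.1500 + 1130·26.40) / 6040 = 30570/6040 = 5.061 mg/L.
Half-life 0.39 d → k = ln 2 / 0.39 = 1.777 d⁻¹.
Applying C = C₀e^(−kt): 5.061 × 0.3392 = 1.717 mg/L.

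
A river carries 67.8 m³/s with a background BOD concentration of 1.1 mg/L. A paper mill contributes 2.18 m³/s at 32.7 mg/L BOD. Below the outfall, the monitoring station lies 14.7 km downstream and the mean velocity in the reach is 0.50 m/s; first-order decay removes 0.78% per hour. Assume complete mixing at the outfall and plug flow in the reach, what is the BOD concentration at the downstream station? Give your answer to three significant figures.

Mixed concentration C = ΣQC/ΣQ = (67.80·1.100 + 2.180·32.70) / 69.98 = 145.9/69.98 = 2.084 mg/L.
Travel time t = 14.7·1000 / 0.50 = 29400 s = 8.167 h.
0.78%/h lost → k = −ln(1 − 0.0078) = 0.007831 h⁻¹.
Applying C = C₀e^(−kt): 2.084 × 0.9381 = 1.955 mg/L.

1.96 mg/L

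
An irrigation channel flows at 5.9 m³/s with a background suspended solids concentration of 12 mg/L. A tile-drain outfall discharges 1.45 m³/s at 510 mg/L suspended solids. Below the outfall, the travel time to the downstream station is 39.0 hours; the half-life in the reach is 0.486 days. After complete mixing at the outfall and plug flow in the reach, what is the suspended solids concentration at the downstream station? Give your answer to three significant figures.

Conservation of mass: C = (5.900·12.00 + 1.450·510.0) / 7.350 = 810.3/7.350 = 110.2 mg/L.
Half-life 0.486 d → k = ln 2 / 0.486 = 1.426 d⁻¹.
Decay over the reach: 110.2·exp(−kt) = 110.2·0.09851 = 10.86 mg/L.

10.9 mg/L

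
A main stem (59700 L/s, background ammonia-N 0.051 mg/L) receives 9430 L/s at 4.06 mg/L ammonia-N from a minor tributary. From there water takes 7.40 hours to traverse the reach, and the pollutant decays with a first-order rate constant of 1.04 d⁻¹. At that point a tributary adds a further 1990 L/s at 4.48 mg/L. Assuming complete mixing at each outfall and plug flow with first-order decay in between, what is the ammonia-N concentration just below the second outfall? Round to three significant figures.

Conservation of mass: C = (59700·0.05100 + 9430·4.060) / 69130 = 41330/69130 = 0.5979 mg/L; combined flow 69130 L/s.
First-order decay: C = 0.5979·exp(−k·t) = 0.5979·0.7257 = 0.4339 mg/L.
At the second outfall, C = (69130·0.4339 + 1990·4.480) / (69130 + 1990) = 0.5471 mg/L.

0.547 mg/L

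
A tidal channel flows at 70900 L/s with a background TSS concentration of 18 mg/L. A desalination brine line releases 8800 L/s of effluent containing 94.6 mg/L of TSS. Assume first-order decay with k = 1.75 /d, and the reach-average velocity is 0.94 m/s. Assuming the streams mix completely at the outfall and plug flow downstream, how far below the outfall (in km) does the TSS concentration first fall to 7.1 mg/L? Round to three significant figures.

61.0 km

Conservation of mass: C = (70900·18.00 + 8800·94.60) / 79700 = 2109000/79700 = 26.46 mg/L.
Set 26.46·exp(−k·t) = 7.1 → t = ln(26.46/7.1)/k = 64950 s = 18.04 h.
Distance = v·t = 0.94·64950 = 61050 m = 61.05 km.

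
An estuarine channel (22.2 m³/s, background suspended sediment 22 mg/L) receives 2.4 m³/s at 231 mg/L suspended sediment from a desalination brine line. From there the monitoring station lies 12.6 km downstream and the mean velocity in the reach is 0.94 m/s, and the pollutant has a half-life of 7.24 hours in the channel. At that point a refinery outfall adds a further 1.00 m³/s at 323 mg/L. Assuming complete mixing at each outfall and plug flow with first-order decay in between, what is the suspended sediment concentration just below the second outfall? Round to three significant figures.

41.1 mg/L

Mass balance: C = (22.20·22.00 + 2.400·231.0) / 24.60 = 1043/24.60 = 42.39 mg/L; combined flow 24.60 m³/s.
Travel time t = 12.6·1000 / 0.94 = 13400 s = 3.723 h.
Half-life 7.24 h → k = ln 2 / 7.24 = 0.09574 h⁻¹ = 2.298 d⁻¹.
After decay, C = 42.39 × e^(−kt) = 42.39 × 0.7001 = 29.68 mg/L.
At the second outfall, C = (24.60·29.68 + 1.000·323.0) / (24.60 + 1.000) = 41.14 mg/L.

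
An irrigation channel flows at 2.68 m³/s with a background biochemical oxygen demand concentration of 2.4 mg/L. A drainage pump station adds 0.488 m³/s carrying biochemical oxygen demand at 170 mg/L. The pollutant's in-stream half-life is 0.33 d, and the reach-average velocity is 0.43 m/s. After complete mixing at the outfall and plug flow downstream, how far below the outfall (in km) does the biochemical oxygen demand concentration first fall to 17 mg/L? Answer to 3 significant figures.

8.96 km

Mixed concentration C = ΣQC/ΣQ = (2.680·2.400 + 0.4880·170.0) / 3.168 = 89.39/3.168 = 28.22 mg/L.
Half-life 0.33 d → k = ln 2 / 0.33 = 2.100 d⁻¹.
Set 28.22·exp(−k·t) = 17 → t = ln(28.22/17)/k = 20840 s = 5.790 h.
Distance = v·t = 0.43·20840 = 8963 m = 8.963 km.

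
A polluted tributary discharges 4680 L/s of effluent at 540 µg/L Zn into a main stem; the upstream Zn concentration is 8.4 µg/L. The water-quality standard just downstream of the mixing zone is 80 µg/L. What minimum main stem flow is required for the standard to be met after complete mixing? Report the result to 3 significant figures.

30100 L/s

Set C_mix = 80: (Q·8.400 + 4680·540.0) / (Q + 4680) = 80
→ Q = 4680·(540.0 − 80)/(80 − 8.400) = 30070 L/s.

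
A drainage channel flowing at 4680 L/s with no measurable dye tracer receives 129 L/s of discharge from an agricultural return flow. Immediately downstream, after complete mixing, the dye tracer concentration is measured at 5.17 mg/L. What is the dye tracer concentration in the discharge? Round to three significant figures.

193 mg/L

Mass balance: 4680·0 + 129.0·Cₑ = 4809·5.170
→ Cₑ = (4809·5.170 − 4680·0) / 129.0 = 192.7 mg/L.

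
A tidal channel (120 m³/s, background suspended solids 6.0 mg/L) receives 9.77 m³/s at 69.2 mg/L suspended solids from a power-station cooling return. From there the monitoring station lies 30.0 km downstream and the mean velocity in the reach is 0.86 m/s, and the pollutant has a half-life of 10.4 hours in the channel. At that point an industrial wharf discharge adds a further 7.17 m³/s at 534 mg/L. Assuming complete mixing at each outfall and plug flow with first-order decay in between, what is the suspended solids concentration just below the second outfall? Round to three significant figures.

33.3 mg/L

Mixed concentration C = ΣQC/ΣQ = (120.0·6.000 + 9.770·69.20) / 129.8 = 1396/129.8 = 10.76 mg/L; combined flow 129.8 m³/s.
Travel time t = 30.0·1000 / 0.86 = 34880 s = 9.690 h.
Half-life 10.4 h → k = ln 2 / 10.4 = 0.06665 h⁻¹ = 1.600 d⁻¹.
After decay, C = 10.76 × e^(−kt) = 10.76 × 0.5242 = 5.640 mg/L.
At the second outfall, C = (129.8·5.640 + 7.170·534.0) / (129.8 + 7.170) = 33.30 mg/L.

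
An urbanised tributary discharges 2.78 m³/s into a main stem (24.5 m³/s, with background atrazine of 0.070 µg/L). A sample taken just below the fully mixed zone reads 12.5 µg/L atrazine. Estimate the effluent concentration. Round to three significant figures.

122 µg/L

Mass balance: 24.50·0.07000 + 2.780·Cₑ = 27.28·12.50
→ Cₑ = (27.28·12.50 − 24.50·0.07000) / 2.780 = 122.0 µg/L.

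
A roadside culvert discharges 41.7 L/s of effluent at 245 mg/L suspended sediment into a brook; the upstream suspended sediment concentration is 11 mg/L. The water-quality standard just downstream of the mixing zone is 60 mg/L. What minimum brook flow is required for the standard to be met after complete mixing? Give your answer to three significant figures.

157 L/s

Set C_mix = 60: (Q·11.00 + 41.70·245.0) / (Q + 41.70) = 60
→ Q = 41.70·(245.0 − 60)/(60 − 11.00) = 157.4 L/s.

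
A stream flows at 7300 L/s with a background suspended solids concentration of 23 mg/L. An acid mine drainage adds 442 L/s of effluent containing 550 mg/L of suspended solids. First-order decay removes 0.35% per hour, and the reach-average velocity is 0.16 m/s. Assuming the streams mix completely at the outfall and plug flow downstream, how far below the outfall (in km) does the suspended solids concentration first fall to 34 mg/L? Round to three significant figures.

Conservation of mass: C = (7300·23.00 + 442.0·550.0) / 7742 = 411000/7742 = 53.09 mg/L.
0.35%/h lost → k = −ln(1 − 0.0035) = 0.003506 h⁻¹.
Set 53.09·exp(−k·t) = 34 → t = ln(53.09/34)/k = 457500 s = 127.1 h.
Distance = v·t = 0.16·457500 = 73200 m = 73.20 km.

73.2 km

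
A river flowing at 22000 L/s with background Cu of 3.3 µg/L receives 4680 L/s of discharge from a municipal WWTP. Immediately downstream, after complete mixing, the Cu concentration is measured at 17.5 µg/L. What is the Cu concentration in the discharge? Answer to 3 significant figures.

84.3 µg/L

Mass balance: 22000·3.300 + 4680·Cₑ = 26680·17.50
→ Cₑ = (26680·17.50 − 22000·3.300) / 4680 = 84.25 µg/L.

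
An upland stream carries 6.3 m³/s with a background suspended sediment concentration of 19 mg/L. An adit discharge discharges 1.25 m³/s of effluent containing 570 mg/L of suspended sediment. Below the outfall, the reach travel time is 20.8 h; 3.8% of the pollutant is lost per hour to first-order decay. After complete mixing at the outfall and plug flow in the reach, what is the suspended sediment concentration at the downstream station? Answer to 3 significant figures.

Mass balance: C = (6.300·19.00 + 1.250·570.0) / 7.550 = 832.2/7.550 = 110.2 mg/L.
3.8%/h lost → k = −ln(1 − 0.038) = 0.03874 h⁻¹.
First-order decay: C = 110.2·exp(−k·t) = 110.2·0.4467 = 49.24 mg/L.

49.2 mg/L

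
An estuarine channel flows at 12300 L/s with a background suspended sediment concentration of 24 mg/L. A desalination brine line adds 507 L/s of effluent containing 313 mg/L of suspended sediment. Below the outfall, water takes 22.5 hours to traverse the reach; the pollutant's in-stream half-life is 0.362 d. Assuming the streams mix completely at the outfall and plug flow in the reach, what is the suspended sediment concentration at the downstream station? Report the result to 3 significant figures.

Flow-weighted average: C = (12300·24.00 + 507.0·313.0) / 12810 = 453900/12810 = 35.44 mg/L.
Half-life 0.362 d → k = ln 2 / 0.362 = 1.915 d⁻¹.
Applying C = C₀e^(−kt): 35.44 × 0.1661 = 5.887 mg/L.

5.89 mg/L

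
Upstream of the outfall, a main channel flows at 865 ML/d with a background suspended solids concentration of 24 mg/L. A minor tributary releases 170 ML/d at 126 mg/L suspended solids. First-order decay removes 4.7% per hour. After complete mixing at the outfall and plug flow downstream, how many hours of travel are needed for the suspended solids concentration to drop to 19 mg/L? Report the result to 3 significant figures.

Mixed concentration C = ΣQC/ΣQ = (865.0·24.00 + 170.0·126.0) / 1035 = 42180/1035 = 40.75 mg/L.
4.7%/h lost → k = −ln(1 − 0.047) = 0.04814 h⁻¹.
40.75·exp(−k·t) = 19 → t = ln(40.75/19)/k = 57070 s = 15.85 h.

15.9 h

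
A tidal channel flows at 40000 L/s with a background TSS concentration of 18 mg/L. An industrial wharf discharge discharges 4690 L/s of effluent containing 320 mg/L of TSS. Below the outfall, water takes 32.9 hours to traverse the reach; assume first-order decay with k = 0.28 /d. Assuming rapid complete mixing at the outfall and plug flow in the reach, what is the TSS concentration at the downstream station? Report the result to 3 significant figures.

33.9 mg/L

Flow-weighted average: C = (40000·18.00 + 4690·320.0) / 44690 = 2221000/44690 = 49.69 mg/L.
After decay, C = 49.69 × e^(−kt) = 49.69 × 0.6812 = 33.85 mg/L.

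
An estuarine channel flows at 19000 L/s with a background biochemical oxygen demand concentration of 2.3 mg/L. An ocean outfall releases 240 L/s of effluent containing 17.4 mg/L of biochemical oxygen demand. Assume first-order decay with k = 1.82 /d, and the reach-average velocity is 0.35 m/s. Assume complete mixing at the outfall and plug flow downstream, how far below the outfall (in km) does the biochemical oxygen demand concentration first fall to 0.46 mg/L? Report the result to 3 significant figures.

28.0 km

Flow-weighted average: C = (19000·2.300 + 240.0·17.40) / 19240 = 47880/19240 = 2.488 mg/L.
Set 2.488·exp(−k·t) = 0.46 → t = ln(2.488/0.46)/k = 80140 s = 22.26 h.
Distance = v·t = 0.35·80140 = 28050 m = 28.05 km.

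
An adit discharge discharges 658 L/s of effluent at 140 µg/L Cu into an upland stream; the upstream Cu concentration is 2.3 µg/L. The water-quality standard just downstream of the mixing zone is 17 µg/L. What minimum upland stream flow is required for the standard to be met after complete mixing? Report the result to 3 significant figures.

Set C_mix = 17: (Q·2.300 + 658.0·140.0) / (Q + 658.0) = 17
→ Q = 658.0·(140.0 − 17)/(17 − 2.300) = 5506 L/s.

5510 L/s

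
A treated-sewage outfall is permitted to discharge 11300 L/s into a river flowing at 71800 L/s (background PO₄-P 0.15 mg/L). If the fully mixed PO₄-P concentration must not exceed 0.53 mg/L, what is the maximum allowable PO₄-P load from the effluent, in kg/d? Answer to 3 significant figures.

2870 kg/d

Mass balance at the limit: 71800·0.1500 + 11300·Cₑ = 83100·0.53 → Cₑ = 2.945 mg/L.
11300 L/s = 11.30 m³/s. Load = 11.30 m³/s × 2.945 g/m³ × 86 400 s/d = 2875 kg/d.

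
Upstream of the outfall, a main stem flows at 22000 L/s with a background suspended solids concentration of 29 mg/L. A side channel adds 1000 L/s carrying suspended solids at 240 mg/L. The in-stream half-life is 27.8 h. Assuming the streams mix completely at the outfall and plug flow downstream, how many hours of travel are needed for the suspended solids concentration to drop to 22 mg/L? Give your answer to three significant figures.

Flow-weighted average: C = (22000·29.00 + 1000·240.0) / 23000 = 878000/23000 = 38.17 mg/L.
Half-life 27.8 h → k = ln 2 / 27.8 = 0.02493 h⁻¹ = 0.5984 d⁻¹.
38.17·exp(−k·t) = 22 → t = ln(38.17/22)/k = 79570 s = 22.10 h.

22.1 h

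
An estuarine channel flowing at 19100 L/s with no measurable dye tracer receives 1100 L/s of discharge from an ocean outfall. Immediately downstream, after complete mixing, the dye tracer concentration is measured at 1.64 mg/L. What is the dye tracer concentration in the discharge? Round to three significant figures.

Mass balance: 19100·0 + 1100·Cₑ = 20200·1.640
→ Cₑ = (20200·1.640 − 19100·0) / 1100 = 30.12 mg/L.

30.1 mg/L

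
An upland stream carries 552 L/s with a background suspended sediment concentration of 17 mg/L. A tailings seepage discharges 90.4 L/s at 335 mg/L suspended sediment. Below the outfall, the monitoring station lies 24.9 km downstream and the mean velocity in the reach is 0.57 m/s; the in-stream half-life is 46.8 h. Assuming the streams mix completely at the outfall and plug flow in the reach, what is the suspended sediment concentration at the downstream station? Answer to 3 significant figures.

Conservation of mass: C = (552.0·17.00 + 90.40·335.0) / 642.4 = 39670/642.4 = 61.75 mg/L.
Travel time t = 24.9·1000 / 0.57 = 43680 s = 12.13 h.
Half-life 46.8 h → k = ln 2 / 46.8 = 0.01481 h⁻¹ = 0.3555 d⁻¹.
Applying C = C₀e^(−kt): 61.75 × 0.8355 = 51.59 mg/L.

51.6 mg/L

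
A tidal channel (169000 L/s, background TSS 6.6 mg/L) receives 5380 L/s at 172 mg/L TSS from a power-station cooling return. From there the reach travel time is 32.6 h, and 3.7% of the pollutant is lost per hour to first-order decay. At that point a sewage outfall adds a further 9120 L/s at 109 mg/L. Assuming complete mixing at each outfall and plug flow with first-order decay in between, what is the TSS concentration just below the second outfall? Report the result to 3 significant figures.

Flow-weighted average: C = (169000·6.600 + 5380·172.0) / 174400 = 2041000/174400 = 11.70 mg/L; combined flow 174400 L/s.
3.7%/h lost → k = −ln(1 − 0.037) = 0.03770 h⁻¹.
After decay, C = 11.70 × e^(−kt) = 11.70 × 0.2926 = 3.424 mg/L.
At the second outfall, C = (174400·3.424 + 9120·109.0) / (174400 + 9120) = 8.671 mg/L.

8.67 mg/L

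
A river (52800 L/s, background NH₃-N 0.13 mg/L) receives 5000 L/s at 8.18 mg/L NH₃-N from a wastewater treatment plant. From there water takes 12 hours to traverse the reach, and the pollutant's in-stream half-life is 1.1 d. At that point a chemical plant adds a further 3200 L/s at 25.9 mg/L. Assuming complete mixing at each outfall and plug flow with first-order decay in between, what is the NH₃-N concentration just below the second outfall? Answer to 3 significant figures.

1.93 mg/L

Flow-weighted average: C = (52800·0.1300 + 5000·8.180) / 57800 = 47760/57800 = 0.8264 mg/L; combined flow 57800 L/s.
Half-life 1.1 d → k = ln 2 / 1.1 = 0.6301 d⁻¹.
After decay, C = 0.8264 × e^(−kt) = 0.8264 × 0.7297 = 0.6030 mg/L.
Second outfall: C = (57800·0.6030 + 3200·25.90)/61000 = 1.930 mg/L.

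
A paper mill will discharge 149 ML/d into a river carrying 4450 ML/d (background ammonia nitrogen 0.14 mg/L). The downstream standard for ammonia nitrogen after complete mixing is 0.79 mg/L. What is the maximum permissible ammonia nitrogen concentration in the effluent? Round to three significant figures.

20.2 mg/L

At the limit, (Qr·Cr + Qe·Cₑ)/(Qr + Qe) = 0.79:
Cₑ = (4599·0.79 − 4450·0.1400) / 149.0 = 20.20 mg/L.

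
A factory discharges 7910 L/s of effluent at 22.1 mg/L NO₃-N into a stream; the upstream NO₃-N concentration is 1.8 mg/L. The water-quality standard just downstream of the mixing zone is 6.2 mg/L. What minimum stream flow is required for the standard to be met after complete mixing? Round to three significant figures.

Set C_mix = 6.2: (Q·1.800 + 7910·22.10) / (Q + 7910) = 6.2
→ Q = 7910·(22.10 − 6.2)/(6.2 − 1.800) = 28580 L/s.

28600 L/s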